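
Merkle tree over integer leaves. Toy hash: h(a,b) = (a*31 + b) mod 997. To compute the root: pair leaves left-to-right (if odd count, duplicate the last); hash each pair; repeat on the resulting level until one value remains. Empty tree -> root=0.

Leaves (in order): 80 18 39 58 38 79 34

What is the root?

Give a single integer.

Answer: 371

Derivation:
L0: [80, 18, 39, 58, 38, 79, 34]
L1: h(80,18)=(80*31+18)%997=504 h(39,58)=(39*31+58)%997=270 h(38,79)=(38*31+79)%997=260 h(34,34)=(34*31+34)%997=91 -> [504, 270, 260, 91]
L2: h(504,270)=(504*31+270)%997=939 h(260,91)=(260*31+91)%997=175 -> [939, 175]
L3: h(939,175)=(939*31+175)%997=371 -> [371]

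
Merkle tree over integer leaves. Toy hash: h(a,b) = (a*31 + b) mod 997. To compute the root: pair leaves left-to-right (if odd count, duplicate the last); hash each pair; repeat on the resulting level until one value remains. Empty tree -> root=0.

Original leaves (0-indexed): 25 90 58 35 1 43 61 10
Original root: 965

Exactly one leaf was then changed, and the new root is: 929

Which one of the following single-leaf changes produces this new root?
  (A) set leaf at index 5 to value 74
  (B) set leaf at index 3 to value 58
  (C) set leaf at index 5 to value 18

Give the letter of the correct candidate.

Original leaves: [25, 90, 58, 35, 1, 43, 61, 10]
Target new root: 929
Try each candidate change and compute the resulting root:
Candidate A: set leaf[5] = 74 -> leaves = [25, 90, 58, 35, 1, 74, 61, 10]
  L0: [25, 90, 58, 35, 1, 74, 61, 10]
  L1: h(25,90)=(25*31+90)%997=865 h(58,35)=(58*31+35)%997=836 h(1,74)=(1*31+74)%997=105 h(61,10)=(61*31+10)%997=904 -> [865, 836, 105, 904]
  L2: h(865,836)=(865*31+836)%997=732 h(105,904)=(105*31+904)%997=171 -> [732, 171]
  L3: h(732,171)=(732*31+171)%997=929 -> [929]
  root = 929 == target 929  ** MATCH **
Candidate B: set leaf[3] = 58 -> leaves = [25, 90, 58, 58, 1, 43, 61, 10]
  L0: [25, 90, 58, 58, 1, 43, 61, 10]
  L1: h(25,90)=(25*31+90)%997=865 h(58,58)=(58*31+58)%997=859 h(1,43)=(1*31+43)%997=74 h(61,10)=(61*31+10)%997=904 -> [865, 859, 74, 904]
  L2: h(865,859)=(865*31+859)%997=755 h(74,904)=(74*31+904)%997=207 -> [755, 207]
  L3: h(755,207)=(755*31+207)%997=681 -> [681]
  root = 681 != target 929
Candidate C: set leaf[5] = 18 -> leaves = [25, 90, 58, 35, 1, 18, 61, 10]
  L0: [25, 90, 58, 35, 1, 18, 61, 10]
  L1: h(25,90)=(25*31+90)%997=865 h(58,35)=(58*31+35)%997=836 h(1,18)=(1*31+18)%997=49 h(61,10)=(61*31+10)%997=904 -> [865, 836, 49, 904]
  L2: h(865,836)=(865*31+836)%997=732 h(49,904)=(49*31+904)%997=429 -> [732, 429]
  L3: h(732,429)=(732*31+429)%997=190 -> [190]
  root = 190 != target 929
Candidate A produces the target root.

Answer: A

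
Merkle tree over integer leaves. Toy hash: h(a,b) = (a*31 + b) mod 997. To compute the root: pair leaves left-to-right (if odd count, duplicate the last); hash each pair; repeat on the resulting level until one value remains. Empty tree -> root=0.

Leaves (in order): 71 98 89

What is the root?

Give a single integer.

Answer: 339

Derivation:
L0: [71, 98, 89]
L1: h(71,98)=(71*31+98)%997=305 h(89,89)=(89*31+89)%997=854 -> [305, 854]
L2: h(305,854)=(305*31+854)%997=339 -> [339]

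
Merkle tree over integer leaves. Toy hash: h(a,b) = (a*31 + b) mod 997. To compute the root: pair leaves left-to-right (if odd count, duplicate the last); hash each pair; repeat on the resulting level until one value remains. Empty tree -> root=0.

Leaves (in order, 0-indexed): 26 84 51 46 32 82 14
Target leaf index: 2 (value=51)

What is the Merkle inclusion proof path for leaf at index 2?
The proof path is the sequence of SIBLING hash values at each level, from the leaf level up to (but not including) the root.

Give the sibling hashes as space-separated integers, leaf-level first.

L0 (leaves): [26, 84, 51, 46, 32, 82, 14], target index=2
L1: h(26,84)=(26*31+84)%997=890 [pair 0] h(51,46)=(51*31+46)%997=630 [pair 1] h(32,82)=(32*31+82)%997=77 [pair 2] h(14,14)=(14*31+14)%997=448 [pair 3] -> [890, 630, 77, 448]
  Sibling for proof at L0: 46
L2: h(890,630)=(890*31+630)%997=304 [pair 0] h(77,448)=(77*31+448)%997=841 [pair 1] -> [304, 841]
  Sibling for proof at L1: 890
L3: h(304,841)=(304*31+841)%997=295 [pair 0] -> [295]
  Sibling for proof at L2: 841
Root: 295
Proof path (sibling hashes from leaf to root): [46, 890, 841]

Answer: 46 890 841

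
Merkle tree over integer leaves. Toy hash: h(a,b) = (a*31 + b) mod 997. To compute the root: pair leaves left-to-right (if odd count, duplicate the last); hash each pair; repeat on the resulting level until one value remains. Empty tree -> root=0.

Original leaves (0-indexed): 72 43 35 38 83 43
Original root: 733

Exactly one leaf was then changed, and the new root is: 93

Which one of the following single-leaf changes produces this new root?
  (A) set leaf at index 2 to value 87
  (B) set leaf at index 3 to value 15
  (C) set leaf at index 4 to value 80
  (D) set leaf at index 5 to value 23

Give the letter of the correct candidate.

Answer: D

Derivation:
Original leaves: [72, 43, 35, 38, 83, 43]
Target new root: 93
Try each candidate change and compute the resulting root:
Candidate A: set leaf[2] = 87 -> leaves = [72, 43, 87, 38, 83, 43]
  L0: [72, 43, 87, 38, 83, 43]
  L1: h(72,43)=(72*31+43)%997=281 h(87,38)=(87*31+38)%997=741 h(83,43)=(83*31+43)%997=622 -> [281, 741, 622]
  L2: h(281,741)=(281*31+741)%997=479 h(622,622)=(622*31+622)%997=961 -> [479, 961]
  L3: h(479,961)=(479*31+961)%997=855 -> [855]
  root = 855 != target 93
Candidate B: set leaf[3] = 15 -> leaves = [72, 43, 35, 15, 83, 43]
  L0: [72, 43, 35, 15, 83, 43]
  L1: h(72,43)=(72*31+43)%997=281 h(35,15)=(35*31+15)%997=103 h(83,43)=(83*31+43)%997=622 -> [281, 103, 622]
  L2: h(281,103)=(281*31+103)%997=838 h(622,622)=(622*31+622)%997=961 -> [838, 961]
  L3: h(838,961)=(838*31+961)%997=20 -> [20]
  root = 20 != target 93
Candidate C: set leaf[4] = 80 -> leaves = [72, 43, 35, 38, 80, 43]
  L0: [72, 43, 35, 38, 80, 43]
  L1: h(72,43)=(72*31+43)%997=281 h(35,38)=(35*31+38)%997=126 h(80,43)=(80*31+43)%997=529 -> [281, 126, 529]
  L2: h(281,126)=(281*31+126)%997=861 h(529,529)=(529*31+529)%997=976 -> [861, 976]
  L3: h(861,976)=(861*31+976)%997=748 -> [748]
  root = 748 != target 93
Candidate D: set leaf[5] = 23 -> leaves = [72, 43, 35, 38, 83, 23]
  L0: [72, 43, 35, 38, 83, 23]
  L1: h(72,43)=(72*31+43)%997=281 h(35,38)=(35*31+38)%997=126 h(83,23)=(83*31+23)%997=602 -> [281, 126, 602]
  L2: h(281,126)=(281*31+126)%997=861 h(602,602)=(602*31+602)%997=321 -> [861, 321]
  L3: h(861,321)=(861*31+321)%997=93 -> [93]
  root = 93 == target 93  ** MATCH **
Candidate D produces the target root.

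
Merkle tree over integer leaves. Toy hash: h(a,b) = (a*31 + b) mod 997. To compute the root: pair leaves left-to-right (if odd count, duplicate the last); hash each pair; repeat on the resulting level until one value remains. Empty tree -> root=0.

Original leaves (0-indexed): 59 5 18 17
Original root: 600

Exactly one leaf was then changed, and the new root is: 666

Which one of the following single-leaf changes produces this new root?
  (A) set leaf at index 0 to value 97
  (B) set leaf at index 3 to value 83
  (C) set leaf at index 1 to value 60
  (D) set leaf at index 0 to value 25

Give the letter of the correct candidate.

Answer: B

Derivation:
Original leaves: [59, 5, 18, 17]
Target new root: 666
Try each candidate change and compute the resulting root:
Candidate A: set leaf[0] = 97 -> leaves = [97, 5, 18, 17]
  L0: [97, 5, 18, 17]
  L1: h(97,5)=(97*31+5)%997=21 h(18,17)=(18*31+17)%997=575 -> [21, 575]
  L2: h(21,575)=(21*31+575)%997=229 -> [229]
  root = 229 != target 666
Candidate B: set leaf[3] = 83 -> leaves = [59, 5, 18, 83]
  L0: [59, 5, 18, 83]
  L1: h(59,5)=(59*31+5)%997=837 h(18,83)=(18*31+83)%997=641 -> [837, 641]
  L2: h(837,641)=(837*31+641)%997=666 -> [666]
  root = 666 == target 666  ** MATCH **
Candidate C: set leaf[1] = 60 -> leaves = [59, 60, 18, 17]
  L0: [59, 60, 18, 17]
  L1: h(59,60)=(59*31+60)%997=892 h(18,17)=(18*31+17)%997=575 -> [892, 575]
  L2: h(892,575)=(892*31+575)%997=311 -> [311]
  root = 311 != target 666
Candidate D: set leaf[0] = 25 -> leaves = [25, 5, 18, 17]
  L0: [25, 5, 18, 17]
  L1: h(25,5)=(25*31+5)%997=780 h(18,17)=(18*31+17)%997=575 -> [780, 575]
  L2: h(780,575)=(780*31+575)%997=827 -> [827]
  root = 827 != target 666
Candidate B produces the target root.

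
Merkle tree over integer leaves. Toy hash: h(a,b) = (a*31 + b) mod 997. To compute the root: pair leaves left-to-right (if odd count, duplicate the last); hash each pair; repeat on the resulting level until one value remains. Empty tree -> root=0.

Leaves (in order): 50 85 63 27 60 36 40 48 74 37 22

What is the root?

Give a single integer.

Answer: 845

Derivation:
L0: [50, 85, 63, 27, 60, 36, 40, 48, 74, 37, 22]
L1: h(50,85)=(50*31+85)%997=638 h(63,27)=(63*31+27)%997=983 h(60,36)=(60*31+36)%997=899 h(40,48)=(40*31+48)%997=291 h(74,37)=(74*31+37)%997=337 h(22,22)=(22*31+22)%997=704 -> [638, 983, 899, 291, 337, 704]
L2: h(638,983)=(638*31+983)%997=821 h(899,291)=(899*31+291)%997=244 h(337,704)=(337*31+704)%997=184 -> [821, 244, 184]
L3: h(821,244)=(821*31+244)%997=770 h(184,184)=(184*31+184)%997=903 -> [770, 903]
L4: h(770,903)=(770*31+903)%997=845 -> [845]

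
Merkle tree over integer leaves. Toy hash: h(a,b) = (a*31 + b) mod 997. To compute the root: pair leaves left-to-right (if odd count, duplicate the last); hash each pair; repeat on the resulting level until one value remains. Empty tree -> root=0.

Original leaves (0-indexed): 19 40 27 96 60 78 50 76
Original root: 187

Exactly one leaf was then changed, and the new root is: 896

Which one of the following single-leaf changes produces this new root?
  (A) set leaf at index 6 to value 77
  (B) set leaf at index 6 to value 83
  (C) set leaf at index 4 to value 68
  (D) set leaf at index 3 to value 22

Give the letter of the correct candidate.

Answer: C

Derivation:
Original leaves: [19, 40, 27, 96, 60, 78, 50, 76]
Target new root: 896
Try each candidate change and compute the resulting root:
Candidate A: set leaf[6] = 77 -> leaves = [19, 40, 27, 96, 60, 78, 77, 76]
  L0: [19, 40, 27, 96, 60, 78, 77, 76]
  L1: h(19,40)=(19*31+40)%997=629 h(27,96)=(27*31+96)%997=933 h(60,78)=(60*31+78)%997=941 h(77,76)=(77*31+76)%997=469 -> [629, 933, 941, 469]
  L2: h(629,933)=(629*31+933)%997=492 h(941,469)=(941*31+469)%997=727 -> [492, 727]
  L3: h(492,727)=(492*31+727)%997=27 -> [27]
  root = 27 != target 896
Candidate B: set leaf[6] = 83 -> leaves = [19, 40, 27, 96, 60, 78, 83, 76]
  L0: [19, 40, 27, 96, 60, 78, 83, 76]
  L1: h(19,40)=(19*31+40)%997=629 h(27,96)=(27*31+96)%997=933 h(60,78)=(60*31+78)%997=941 h(83,76)=(83*31+76)%997=655 -> [629, 933, 941, 655]
  L2: h(629,933)=(629*31+933)%997=492 h(941,655)=(941*31+655)%997=913 -> [492, 913]
  L3: h(492,913)=(492*31+913)%997=213 -> [213]
  root = 213 != target 896
Candidate C: set leaf[4] = 68 -> leaves = [19, 40, 27, 96, 68, 78, 50, 76]
  L0: [19, 40, 27, 96, 68, 78, 50, 76]
  L1: h(19,40)=(19*31+40)%997=629 h(27,96)=(27*31+96)%997=933 h(68,78)=(68*31+78)%997=192 h(50,76)=(50*31+76)%997=629 -> [629, 933, 192, 629]
  L2: h(629,933)=(629*31+933)%997=492 h(192,629)=(192*31+629)%997=599 -> [492, 599]
  L3: h(492,599)=(492*31+599)%997=896 -> [896]
  root = 896 == target 896  ** MATCH **
Candidate D: set leaf[3] = 22 -> leaves = [19, 40, 27, 22, 60, 78, 50, 76]
  L0: [19, 40, 27, 22, 60, 78, 50, 76]
  L1: h(19,40)=(19*31+40)%997=629 h(27,22)=(27*31+22)%997=859 h(60,78)=(60*31+78)%997=941 h(50,76)=(50*31+76)%997=629 -> [629, 859, 941, 629]
  L2: h(629,859)=(629*31+859)%997=418 h(941,629)=(941*31+629)%997=887 -> [418, 887]
  L3: h(418,887)=(418*31+887)%997=884 -> [884]
  root = 884 != target 896
Candidate C produces the target root.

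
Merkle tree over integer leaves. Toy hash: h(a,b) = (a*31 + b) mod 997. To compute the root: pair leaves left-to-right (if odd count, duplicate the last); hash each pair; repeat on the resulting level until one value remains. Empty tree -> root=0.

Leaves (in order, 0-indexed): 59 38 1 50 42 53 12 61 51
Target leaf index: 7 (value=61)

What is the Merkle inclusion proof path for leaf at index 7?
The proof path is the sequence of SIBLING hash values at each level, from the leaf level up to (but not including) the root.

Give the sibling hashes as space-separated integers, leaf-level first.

Answer: 12 358 132 196

Derivation:
L0 (leaves): [59, 38, 1, 50, 42, 53, 12, 61, 51], target index=7
L1: h(59,38)=(59*31+38)%997=870 [pair 0] h(1,50)=(1*31+50)%997=81 [pair 1] h(42,53)=(42*31+53)%997=358 [pair 2] h(12,61)=(12*31+61)%997=433 [pair 3] h(51,51)=(51*31+51)%997=635 [pair 4] -> [870, 81, 358, 433, 635]
  Sibling for proof at L0: 12
L2: h(870,81)=(870*31+81)%997=132 [pair 0] h(358,433)=(358*31+433)%997=564 [pair 1] h(635,635)=(635*31+635)%997=380 [pair 2] -> [132, 564, 380]
  Sibling for proof at L1: 358
L3: h(132,564)=(132*31+564)%997=668 [pair 0] h(380,380)=(380*31+380)%997=196 [pair 1] -> [668, 196]
  Sibling for proof at L2: 132
L4: h(668,196)=(668*31+196)%997=964 [pair 0] -> [964]
  Sibling for proof at L3: 196
Root: 964
Proof path (sibling hashes from leaf to root): [12, 358, 132, 196]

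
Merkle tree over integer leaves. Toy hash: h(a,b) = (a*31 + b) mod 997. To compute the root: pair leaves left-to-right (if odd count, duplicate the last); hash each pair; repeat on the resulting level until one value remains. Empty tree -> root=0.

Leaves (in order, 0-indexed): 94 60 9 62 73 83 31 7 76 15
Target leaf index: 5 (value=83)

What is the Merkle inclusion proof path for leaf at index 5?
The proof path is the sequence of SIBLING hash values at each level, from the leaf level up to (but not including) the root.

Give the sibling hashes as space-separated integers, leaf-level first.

Answer: 73 968 811 209

Derivation:
L0 (leaves): [94, 60, 9, 62, 73, 83, 31, 7, 76, 15], target index=5
L1: h(94,60)=(94*31+60)%997=980 [pair 0] h(9,62)=(9*31+62)%997=341 [pair 1] h(73,83)=(73*31+83)%997=352 [pair 2] h(31,7)=(31*31+7)%997=968 [pair 3] h(76,15)=(76*31+15)%997=377 [pair 4] -> [980, 341, 352, 968, 377]
  Sibling for proof at L0: 73
L2: h(980,341)=(980*31+341)%997=811 [pair 0] h(352,968)=(352*31+968)%997=913 [pair 1] h(377,377)=(377*31+377)%997=100 [pair 2] -> [811, 913, 100]
  Sibling for proof at L1: 968
L3: h(811,913)=(811*31+913)%997=132 [pair 0] h(100,100)=(100*31+100)%997=209 [pair 1] -> [132, 209]
  Sibling for proof at L2: 811
L4: h(132,209)=(132*31+209)%997=313 [pair 0] -> [313]
  Sibling for proof at L3: 209
Root: 313
Proof path (sibling hashes from leaf to root): [73, 968, 811, 209]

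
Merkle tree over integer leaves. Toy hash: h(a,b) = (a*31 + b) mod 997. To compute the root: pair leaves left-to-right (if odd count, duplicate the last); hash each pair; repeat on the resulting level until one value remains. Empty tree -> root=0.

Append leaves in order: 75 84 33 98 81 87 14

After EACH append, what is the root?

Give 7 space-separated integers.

Answer: 75 415 960 28 64 256 100

Derivation:
After append 75 (leaves=[75]):
  L0: [75]
  root=75
After append 84 (leaves=[75, 84]):
  L0: [75, 84]
  L1: h(75,84)=(75*31+84)%997=415 -> [415]
  root=415
After append 33 (leaves=[75, 84, 33]):
  L0: [75, 84, 33]
  L1: h(75,84)=(75*31+84)%997=415 h(33,33)=(33*31+33)%997=59 -> [415, 59]
  L2: h(415,59)=(415*31+59)%997=960 -> [960]
  root=960
After append 98 (leaves=[75, 84, 33, 98]):
  L0: [75, 84, 33, 98]
  L1: h(75,84)=(75*31+84)%997=415 h(33,98)=(33*31+98)%997=124 -> [415, 124]
  L2: h(415,124)=(415*31+124)%997=28 -> [28]
  root=28
After append 81 (leaves=[75, 84, 33, 98, 81]):
  L0: [75, 84, 33, 98, 81]
  L1: h(75,84)=(75*31+84)%997=415 h(33,98)=(33*31+98)%997=124 h(81,81)=(81*31+81)%997=598 -> [415, 124, 598]
  L2: h(415,124)=(415*31+124)%997=28 h(598,598)=(598*31+598)%997=193 -> [28, 193]
  L3: h(28,193)=(28*31+193)%997=64 -> [64]
  root=64
After append 87 (leaves=[75, 84, 33, 98, 81, 87]):
  L0: [75, 84, 33, 98, 81, 87]
  L1: h(75,84)=(75*31+84)%997=415 h(33,98)=(33*31+98)%997=124 h(81,87)=(81*31+87)%997=604 -> [415, 124, 604]
  L2: h(415,124)=(415*31+124)%997=28 h(604,604)=(604*31+604)%997=385 -> [28, 385]
  L3: h(28,385)=(28*31+385)%997=256 -> [256]
  root=256
After append 14 (leaves=[75, 84, 33, 98, 81, 87, 14]):
  L0: [75, 84, 33, 98, 81, 87, 14]
  L1: h(75,84)=(75*31+84)%997=415 h(33,98)=(33*31+98)%997=124 h(81,87)=(81*31+87)%997=604 h(14,14)=(14*31+14)%997=448 -> [415, 124, 604, 448]
  L2: h(415,124)=(415*31+124)%997=28 h(604,448)=(604*31+448)%997=229 -> [28, 229]
  L3: h(28,229)=(28*31+229)%997=100 -> [100]
  root=100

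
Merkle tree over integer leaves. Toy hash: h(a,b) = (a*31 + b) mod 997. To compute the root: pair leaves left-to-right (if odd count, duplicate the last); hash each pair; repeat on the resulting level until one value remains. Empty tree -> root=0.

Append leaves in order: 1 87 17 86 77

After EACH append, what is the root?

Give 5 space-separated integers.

After append 1 (leaves=[1]):
  L0: [1]
  root=1
After append 87 (leaves=[1, 87]):
  L0: [1, 87]
  L1: h(1,87)=(1*31+87)%997=118 -> [118]
  root=118
After append 17 (leaves=[1, 87, 17]):
  L0: [1, 87, 17]
  L1: h(1,87)=(1*31+87)%997=118 h(17,17)=(17*31+17)%997=544 -> [118, 544]
  L2: h(118,544)=(118*31+544)%997=214 -> [214]
  root=214
After append 86 (leaves=[1, 87, 17, 86]):
  L0: [1, 87, 17, 86]
  L1: h(1,87)=(1*31+87)%997=118 h(17,86)=(17*31+86)%997=613 -> [118, 613]
  L2: h(118,613)=(118*31+613)%997=283 -> [283]
  root=283
After append 77 (leaves=[1, 87, 17, 86, 77]):
  L0: [1, 87, 17, 86, 77]
  L1: h(1,87)=(1*31+87)%997=118 h(17,86)=(17*31+86)%997=613 h(77,77)=(77*31+77)%997=470 -> [118, 613, 470]
  L2: h(118,613)=(118*31+613)%997=283 h(470,470)=(470*31+470)%997=85 -> [283, 85]
  L3: h(283,85)=(283*31+85)%997=882 -> [882]
  root=882

Answer: 1 118 214 283 882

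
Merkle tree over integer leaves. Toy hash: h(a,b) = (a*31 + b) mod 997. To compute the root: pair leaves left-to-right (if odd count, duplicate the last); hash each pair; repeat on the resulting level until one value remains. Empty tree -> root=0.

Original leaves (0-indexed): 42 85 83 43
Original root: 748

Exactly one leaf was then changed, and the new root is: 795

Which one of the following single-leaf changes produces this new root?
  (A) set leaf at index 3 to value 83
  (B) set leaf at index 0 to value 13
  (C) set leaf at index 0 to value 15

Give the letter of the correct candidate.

Original leaves: [42, 85, 83, 43]
Target new root: 795
Try each candidate change and compute the resulting root:
Candidate A: set leaf[3] = 83 -> leaves = [42, 85, 83, 83]
  L0: [42, 85, 83, 83]
  L1: h(42,85)=(42*31+85)%997=390 h(83,83)=(83*31+83)%997=662 -> [390, 662]
  L2: h(390,662)=(390*31+662)%997=788 -> [788]
  root = 788 != target 795
Candidate B: set leaf[0] = 13 -> leaves = [13, 85, 83, 43]
  L0: [13, 85, 83, 43]
  L1: h(13,85)=(13*31+85)%997=488 h(83,43)=(83*31+43)%997=622 -> [488, 622]
  L2: h(488,622)=(488*31+622)%997=795 -> [795]
  root = 795 == target 795  ** MATCH **
Candidate C: set leaf[0] = 15 -> leaves = [15, 85, 83, 43]
  L0: [15, 85, 83, 43]
  L1: h(15,85)=(15*31+85)%997=550 h(83,43)=(83*31+43)%997=622 -> [550, 622]
  L2: h(550,622)=(550*31+622)%997=723 -> [723]
  root = 723 != target 795
Candidate B produces the target root.

Answer: B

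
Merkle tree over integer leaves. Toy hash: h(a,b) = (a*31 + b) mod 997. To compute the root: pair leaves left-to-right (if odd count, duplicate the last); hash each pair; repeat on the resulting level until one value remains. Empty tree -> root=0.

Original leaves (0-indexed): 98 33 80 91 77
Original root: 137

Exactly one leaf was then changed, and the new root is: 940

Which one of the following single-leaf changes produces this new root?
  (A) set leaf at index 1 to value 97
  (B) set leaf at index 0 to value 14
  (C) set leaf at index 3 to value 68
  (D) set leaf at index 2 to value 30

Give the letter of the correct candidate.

Original leaves: [98, 33, 80, 91, 77]
Target new root: 940
Try each candidate change and compute the resulting root:
Candidate A: set leaf[1] = 97 -> leaves = [98, 97, 80, 91, 77]
  L0: [98, 97, 80, 91, 77]
  L1: h(98,97)=(98*31+97)%997=144 h(80,91)=(80*31+91)%997=577 h(77,77)=(77*31+77)%997=470 -> [144, 577, 470]
  L2: h(144,577)=(144*31+577)%997=56 h(470,470)=(470*31+470)%997=85 -> [56, 85]
  L3: h(56,85)=(56*31+85)%997=824 -> [824]
  root = 824 != target 940
Candidate B: set leaf[0] = 14 -> leaves = [14, 33, 80, 91, 77]
  L0: [14, 33, 80, 91, 77]
  L1: h(14,33)=(14*31+33)%997=467 h(80,91)=(80*31+91)%997=577 h(77,77)=(77*31+77)%997=470 -> [467, 577, 470]
  L2: h(467,577)=(467*31+577)%997=99 h(470,470)=(470*31+470)%997=85 -> [99, 85]
  L3: h(99,85)=(99*31+85)%997=163 -> [163]
  root = 163 != target 940
Candidate C: set leaf[3] = 68 -> leaves = [98, 33, 80, 68, 77]
  L0: [98, 33, 80, 68, 77]
  L1: h(98,33)=(98*31+33)%997=80 h(80,68)=(80*31+68)%997=554 h(77,77)=(77*31+77)%997=470 -> [80, 554, 470]
  L2: h(80,554)=(80*31+554)%997=43 h(470,470)=(470*31+470)%997=85 -> [43, 85]
  L3: h(43,85)=(43*31+85)%997=421 -> [421]
  root = 421 != target 940
Candidate D: set leaf[2] = 30 -> leaves = [98, 33, 30, 91, 77]
  L0: [98, 33, 30, 91, 77]
  L1: h(98,33)=(98*31+33)%997=80 h(30,91)=(30*31+91)%997=24 h(77,77)=(77*31+77)%997=470 -> [80, 24, 470]
  L2: h(80,24)=(80*31+24)%997=510 h(470,470)=(470*31+470)%997=85 -> [510, 85]
  L3: h(510,85)=(510*31+85)%997=940 -> [940]
  root = 940 == target 940  ** MATCH **
Candidate D produces the target root.

Answer: D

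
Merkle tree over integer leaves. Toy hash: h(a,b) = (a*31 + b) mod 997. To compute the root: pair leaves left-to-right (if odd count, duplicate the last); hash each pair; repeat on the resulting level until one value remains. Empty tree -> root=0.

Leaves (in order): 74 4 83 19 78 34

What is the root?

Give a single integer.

Answer: 316

Derivation:
L0: [74, 4, 83, 19, 78, 34]
L1: h(74,4)=(74*31+4)%997=304 h(83,19)=(83*31+19)%997=598 h(78,34)=(78*31+34)%997=458 -> [304, 598, 458]
L2: h(304,598)=(304*31+598)%997=52 h(458,458)=(458*31+458)%997=698 -> [52, 698]
L3: h(52,698)=(52*31+698)%997=316 -> [316]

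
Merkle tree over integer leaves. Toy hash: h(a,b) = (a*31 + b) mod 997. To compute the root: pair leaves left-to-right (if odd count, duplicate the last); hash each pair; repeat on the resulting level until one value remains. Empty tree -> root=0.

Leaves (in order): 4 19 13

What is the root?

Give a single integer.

L0: [4, 19, 13]
L1: h(4,19)=(4*31+19)%997=143 h(13,13)=(13*31+13)%997=416 -> [143, 416]
L2: h(143,416)=(143*31+416)%997=861 -> [861]

Answer: 861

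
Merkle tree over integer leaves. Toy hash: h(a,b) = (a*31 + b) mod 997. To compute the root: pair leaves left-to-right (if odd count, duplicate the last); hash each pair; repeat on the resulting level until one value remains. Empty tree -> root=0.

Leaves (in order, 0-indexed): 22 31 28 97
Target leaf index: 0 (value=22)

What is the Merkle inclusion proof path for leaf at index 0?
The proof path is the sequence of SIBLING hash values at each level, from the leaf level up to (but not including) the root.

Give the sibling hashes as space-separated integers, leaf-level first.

L0 (leaves): [22, 31, 28, 97], target index=0
L1: h(22,31)=(22*31+31)%997=713 [pair 0] h(28,97)=(28*31+97)%997=965 [pair 1] -> [713, 965]
  Sibling for proof at L0: 31
L2: h(713,965)=(713*31+965)%997=137 [pair 0] -> [137]
  Sibling for proof at L1: 965
Root: 137
Proof path (sibling hashes from leaf to root): [31, 965]

Answer: 31 965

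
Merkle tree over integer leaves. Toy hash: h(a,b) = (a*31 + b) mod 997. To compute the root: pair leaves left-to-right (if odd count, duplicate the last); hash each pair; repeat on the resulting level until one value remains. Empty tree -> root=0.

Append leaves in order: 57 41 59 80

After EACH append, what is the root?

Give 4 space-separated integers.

After append 57 (leaves=[57]):
  L0: [57]
  root=57
After append 41 (leaves=[57, 41]):
  L0: [57, 41]
  L1: h(57,41)=(57*31+41)%997=811 -> [811]
  root=811
After append 59 (leaves=[57, 41, 59]):
  L0: [57, 41, 59]
  L1: h(57,41)=(57*31+41)%997=811 h(59,59)=(59*31+59)%997=891 -> [811, 891]
  L2: h(811,891)=(811*31+891)%997=110 -> [110]
  root=110
After append 80 (leaves=[57, 41, 59, 80]):
  L0: [57, 41, 59, 80]
  L1: h(57,41)=(57*31+41)%997=811 h(59,80)=(59*31+80)%997=912 -> [811, 912]
  L2: h(811,912)=(811*31+912)%997=131 -> [131]
  root=131

Answer: 57 811 110 131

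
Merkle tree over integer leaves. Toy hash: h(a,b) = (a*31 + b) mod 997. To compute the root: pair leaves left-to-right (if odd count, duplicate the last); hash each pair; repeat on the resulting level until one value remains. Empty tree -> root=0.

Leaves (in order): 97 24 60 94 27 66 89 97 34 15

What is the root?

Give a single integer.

L0: [97, 24, 60, 94, 27, 66, 89, 97, 34, 15]
L1: h(97,24)=(97*31+24)%997=40 h(60,94)=(60*31+94)%997=957 h(27,66)=(27*31+66)%997=903 h(89,97)=(89*31+97)%997=862 h(34,15)=(34*31+15)%997=72 -> [40, 957, 903, 862, 72]
L2: h(40,957)=(40*31+957)%997=203 h(903,862)=(903*31+862)%997=939 h(72,72)=(72*31+72)%997=310 -> [203, 939, 310]
L3: h(203,939)=(203*31+939)%997=253 h(310,310)=(310*31+310)%997=947 -> [253, 947]
L4: h(253,947)=(253*31+947)%997=814 -> [814]

Answer: 814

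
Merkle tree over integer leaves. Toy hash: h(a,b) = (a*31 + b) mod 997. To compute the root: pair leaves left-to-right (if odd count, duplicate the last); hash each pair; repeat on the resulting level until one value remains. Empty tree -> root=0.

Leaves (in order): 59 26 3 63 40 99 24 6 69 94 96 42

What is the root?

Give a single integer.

Answer: 595

Derivation:
L0: [59, 26, 3, 63, 40, 99, 24, 6, 69, 94, 96, 42]
L1: h(59,26)=(59*31+26)%997=858 h(3,63)=(3*31+63)%997=156 h(40,99)=(40*31+99)%997=342 h(24,6)=(24*31+6)%997=750 h(69,94)=(69*31+94)%997=239 h(96,42)=(96*31+42)%997=27 -> [858, 156, 342, 750, 239, 27]
L2: h(858,156)=(858*31+156)%997=832 h(342,750)=(342*31+750)%997=385 h(239,27)=(239*31+27)%997=457 -> [832, 385, 457]
L3: h(832,385)=(832*31+385)%997=255 h(457,457)=(457*31+457)%997=666 -> [255, 666]
L4: h(255,666)=(255*31+666)%997=595 -> [595]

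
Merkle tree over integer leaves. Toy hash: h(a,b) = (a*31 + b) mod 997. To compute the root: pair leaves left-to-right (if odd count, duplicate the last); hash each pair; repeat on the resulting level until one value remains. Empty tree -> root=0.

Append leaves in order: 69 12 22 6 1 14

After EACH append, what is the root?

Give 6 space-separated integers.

After append 69 (leaves=[69]):
  L0: [69]
  root=69
After append 12 (leaves=[69, 12]):
  L0: [69, 12]
  L1: h(69,12)=(69*31+12)%997=157 -> [157]
  root=157
After append 22 (leaves=[69, 12, 22]):
  L0: [69, 12, 22]
  L1: h(69,12)=(69*31+12)%997=157 h(22,22)=(22*31+22)%997=704 -> [157, 704]
  L2: h(157,704)=(157*31+704)%997=586 -> [586]
  root=586
After append 6 (leaves=[69, 12, 22, 6]):
  L0: [69, 12, 22, 6]
  L1: h(69,12)=(69*31+12)%997=157 h(22,6)=(22*31+6)%997=688 -> [157, 688]
  L2: h(157,688)=(157*31+688)%997=570 -> [570]
  root=570
After append 1 (leaves=[69, 12, 22, 6, 1]):
  L0: [69, 12, 22, 6, 1]
  L1: h(69,12)=(69*31+12)%997=157 h(22,6)=(22*31+6)%997=688 h(1,1)=(1*31+1)%997=32 -> [157, 688, 32]
  L2: h(157,688)=(157*31+688)%997=570 h(32,32)=(32*31+32)%997=27 -> [570, 27]
  L3: h(570,27)=(570*31+27)%997=748 -> [748]
  root=748
After append 14 (leaves=[69, 12, 22, 6, 1, 14]):
  L0: [69, 12, 22, 6, 1, 14]
  L1: h(69,12)=(69*31+12)%997=157 h(22,6)=(22*31+6)%997=688 h(1,14)=(1*31+14)%997=45 -> [157, 688, 45]
  L2: h(157,688)=(157*31+688)%997=570 h(45,45)=(45*31+45)%997=443 -> [570, 443]
  L3: h(570,443)=(570*31+443)%997=167 -> [167]
  root=167

Answer: 69 157 586 570 748 167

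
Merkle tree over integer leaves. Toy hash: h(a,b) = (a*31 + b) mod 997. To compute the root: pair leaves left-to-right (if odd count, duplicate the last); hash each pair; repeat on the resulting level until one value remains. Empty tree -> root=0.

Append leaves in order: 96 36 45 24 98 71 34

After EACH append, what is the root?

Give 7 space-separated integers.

Answer: 96 21 97 76 17 150 123

Derivation:
After append 96 (leaves=[96]):
  L0: [96]
  root=96
After append 36 (leaves=[96, 36]):
  L0: [96, 36]
  L1: h(96,36)=(96*31+36)%997=21 -> [21]
  root=21
After append 45 (leaves=[96, 36, 45]):
  L0: [96, 36, 45]
  L1: h(96,36)=(96*31+36)%997=21 h(45,45)=(45*31+45)%997=443 -> [21, 443]
  L2: h(21,443)=(21*31+443)%997=97 -> [97]
  root=97
After append 24 (leaves=[96, 36, 45, 24]):
  L0: [96, 36, 45, 24]
  L1: h(96,36)=(96*31+36)%997=21 h(45,24)=(45*31+24)%997=422 -> [21, 422]
  L2: h(21,422)=(21*31+422)%997=76 -> [76]
  root=76
After append 98 (leaves=[96, 36, 45, 24, 98]):
  L0: [96, 36, 45, 24, 98]
  L1: h(96,36)=(96*31+36)%997=21 h(45,24)=(45*31+24)%997=422 h(98,98)=(98*31+98)%997=145 -> [21, 422, 145]
  L2: h(21,422)=(21*31+422)%997=76 h(145,145)=(145*31+145)%997=652 -> [76, 652]
  L3: h(76,652)=(76*31+652)%997=17 -> [17]
  root=17
After append 71 (leaves=[96, 36, 45, 24, 98, 71]):
  L0: [96, 36, 45, 24, 98, 71]
  L1: h(96,36)=(96*31+36)%997=21 h(45,24)=(45*31+24)%997=422 h(98,71)=(98*31+71)%997=118 -> [21, 422, 118]
  L2: h(21,422)=(21*31+422)%997=76 h(118,118)=(118*31+118)%997=785 -> [76, 785]
  L3: h(76,785)=(76*31+785)%997=150 -> [150]
  root=150
After append 34 (leaves=[96, 36, 45, 24, 98, 71, 34]):
  L0: [96, 36, 45, 24, 98, 71, 34]
  L1: h(96,36)=(96*31+36)%997=21 h(45,24)=(45*31+24)%997=422 h(98,71)=(98*31+71)%997=118 h(34,34)=(34*31+34)%997=91 -> [21, 422, 118, 91]
  L2: h(21,422)=(21*31+422)%997=76 h(118,91)=(118*31+91)%997=758 -> [76, 758]
  L3: h(76,758)=(76*31+758)%997=123 -> [123]
  root=123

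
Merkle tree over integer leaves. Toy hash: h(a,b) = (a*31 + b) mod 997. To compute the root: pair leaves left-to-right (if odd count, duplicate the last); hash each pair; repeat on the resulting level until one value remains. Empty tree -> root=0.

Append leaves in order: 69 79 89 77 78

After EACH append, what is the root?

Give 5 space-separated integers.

Answer: 69 224 819 807 204

Derivation:
After append 69 (leaves=[69]):
  L0: [69]
  root=69
After append 79 (leaves=[69, 79]):
  L0: [69, 79]
  L1: h(69,79)=(69*31+79)%997=224 -> [224]
  root=224
After append 89 (leaves=[69, 79, 89]):
  L0: [69, 79, 89]
  L1: h(69,79)=(69*31+79)%997=224 h(89,89)=(89*31+89)%997=854 -> [224, 854]
  L2: h(224,854)=(224*31+854)%997=819 -> [819]
  root=819
After append 77 (leaves=[69, 79, 89, 77]):
  L0: [69, 79, 89, 77]
  L1: h(69,79)=(69*31+79)%997=224 h(89,77)=(89*31+77)%997=842 -> [224, 842]
  L2: h(224,842)=(224*31+842)%997=807 -> [807]
  root=807
After append 78 (leaves=[69, 79, 89, 77, 78]):
  L0: [69, 79, 89, 77, 78]
  L1: h(69,79)=(69*31+79)%997=224 h(89,77)=(89*31+77)%997=842 h(78,78)=(78*31+78)%997=502 -> [224, 842, 502]
  L2: h(224,842)=(224*31+842)%997=807 h(502,502)=(502*31+502)%997=112 -> [807, 112]
  L3: h(807,112)=(807*31+112)%997=204 -> [204]
  root=204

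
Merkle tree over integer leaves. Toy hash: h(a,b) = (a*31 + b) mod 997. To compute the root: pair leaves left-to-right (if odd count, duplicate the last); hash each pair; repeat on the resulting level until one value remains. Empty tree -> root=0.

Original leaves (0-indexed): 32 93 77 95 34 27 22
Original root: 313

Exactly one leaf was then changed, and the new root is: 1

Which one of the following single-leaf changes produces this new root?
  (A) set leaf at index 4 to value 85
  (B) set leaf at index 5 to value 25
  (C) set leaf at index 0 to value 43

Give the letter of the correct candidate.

Answer: C

Derivation:
Original leaves: [32, 93, 77, 95, 34, 27, 22]
Target new root: 1
Try each candidate change and compute the resulting root:
Candidate A: set leaf[4] = 85 -> leaves = [32, 93, 77, 95, 85, 27, 22]
  L0: [32, 93, 77, 95, 85, 27, 22]
  L1: h(32,93)=(32*31+93)%997=88 h(77,95)=(77*31+95)%997=488 h(85,27)=(85*31+27)%997=668 h(22,22)=(22*31+22)%997=704 -> [88, 488, 668, 704]
  L2: h(88,488)=(88*31+488)%997=225 h(668,704)=(668*31+704)%997=475 -> [225, 475]
  L3: h(225,475)=(225*31+475)%997=471 -> [471]
  root = 471 != target 1
Candidate B: set leaf[5] = 25 -> leaves = [32, 93, 77, 95, 34, 25, 22]
  L0: [32, 93, 77, 95, 34, 25, 22]
  L1: h(32,93)=(32*31+93)%997=88 h(77,95)=(77*31+95)%997=488 h(34,25)=(34*31+25)%997=82 h(22,22)=(22*31+22)%997=704 -> [88, 488, 82, 704]
  L2: h(88,488)=(88*31+488)%997=225 h(82,704)=(82*31+704)%997=255 -> [225, 255]
  L3: h(225,255)=(225*31+255)%997=251 -> [251]
  root = 251 != target 1
Candidate C: set leaf[0] = 43 -> leaves = [43, 93, 77, 95, 34, 27, 22]
  L0: [43, 93, 77, 95, 34, 27, 22]
  L1: h(43,93)=(43*31+93)%997=429 h(77,95)=(77*31+95)%997=488 h(34,27)=(34*31+27)%997=84 h(22,22)=(22*31+22)%997=704 -> [429, 488, 84, 704]
  L2: h(429,488)=(429*31+488)%997=826 h(84,704)=(84*31+704)%997=317 -> [826, 317]
  L3: h(826,317)=(826*31+317)%997=1 -> [1]
  root = 1 == target 1  ** MATCH **
Candidate C produces the target root.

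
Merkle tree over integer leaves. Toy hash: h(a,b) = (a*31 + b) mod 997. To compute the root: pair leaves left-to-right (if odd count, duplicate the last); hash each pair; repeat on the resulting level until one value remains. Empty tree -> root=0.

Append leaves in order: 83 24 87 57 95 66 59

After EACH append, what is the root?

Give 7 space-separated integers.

Answer: 83 603 540 510 429 498 372

Derivation:
After append 83 (leaves=[83]):
  L0: [83]
  root=83
After append 24 (leaves=[83, 24]):
  L0: [83, 24]
  L1: h(83,24)=(83*31+24)%997=603 -> [603]
  root=603
After append 87 (leaves=[83, 24, 87]):
  L0: [83, 24, 87]
  L1: h(83,24)=(83*31+24)%997=603 h(87,87)=(87*31+87)%997=790 -> [603, 790]
  L2: h(603,790)=(603*31+790)%997=540 -> [540]
  root=540
After append 57 (leaves=[83, 24, 87, 57]):
  L0: [83, 24, 87, 57]
  L1: h(83,24)=(83*31+24)%997=603 h(87,57)=(87*31+57)%997=760 -> [603, 760]
  L2: h(603,760)=(603*31+760)%997=510 -> [510]
  root=510
After append 95 (leaves=[83, 24, 87, 57, 95]):
  L0: [83, 24, 87, 57, 95]
  L1: h(83,24)=(83*31+24)%997=603 h(87,57)=(87*31+57)%997=760 h(95,95)=(95*31+95)%997=49 -> [603, 760, 49]
  L2: h(603,760)=(603*31+760)%997=510 h(49,49)=(49*31+49)%997=571 -> [510, 571]
  L3: h(510,571)=(510*31+571)%997=429 -> [429]
  root=429
After append 66 (leaves=[83, 24, 87, 57, 95, 66]):
  L0: [83, 24, 87, 57, 95, 66]
  L1: h(83,24)=(83*31+24)%997=603 h(87,57)=(87*31+57)%997=760 h(95,66)=(95*31+66)%997=20 -> [603, 760, 20]
  L2: h(603,760)=(603*31+760)%997=510 h(20,20)=(20*31+20)%997=640 -> [510, 640]
  L3: h(510,640)=(510*31+640)%997=498 -> [498]
  root=498
After append 59 (leaves=[83, 24, 87, 57, 95, 66, 59]):
  L0: [83, 24, 87, 57, 95, 66, 59]
  L1: h(83,24)=(83*31+24)%997=603 h(87,57)=(87*31+57)%997=760 h(95,66)=(95*31+66)%997=20 h(59,59)=(59*31+59)%997=891 -> [603, 760, 20, 891]
  L2: h(603,760)=(603*31+760)%997=510 h(20,891)=(20*31+891)%997=514 -> [510, 514]
  L3: h(510,514)=(510*31+514)%997=372 -> [372]
  root=372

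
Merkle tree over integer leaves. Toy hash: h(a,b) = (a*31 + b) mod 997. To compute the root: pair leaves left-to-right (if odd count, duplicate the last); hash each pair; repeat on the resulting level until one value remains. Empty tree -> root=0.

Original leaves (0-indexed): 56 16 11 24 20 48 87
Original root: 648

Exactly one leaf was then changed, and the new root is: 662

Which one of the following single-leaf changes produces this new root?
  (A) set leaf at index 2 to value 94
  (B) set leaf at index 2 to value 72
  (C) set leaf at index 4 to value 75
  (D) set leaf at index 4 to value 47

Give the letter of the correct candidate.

Answer: C

Derivation:
Original leaves: [56, 16, 11, 24, 20, 48, 87]
Target new root: 662
Try each candidate change and compute the resulting root:
Candidate A: set leaf[2] = 94 -> leaves = [56, 16, 94, 24, 20, 48, 87]
  L0: [56, 16, 94, 24, 20, 48, 87]
  L1: h(56,16)=(56*31+16)%997=755 h(94,24)=(94*31+24)%997=944 h(20,48)=(20*31+48)%997=668 h(87,87)=(87*31+87)%997=790 -> [755, 944, 668, 790]
  L2: h(755,944)=(755*31+944)%997=421 h(668,790)=(668*31+790)%997=561 -> [421, 561]
  L3: h(421,561)=(421*31+561)%997=651 -> [651]
  root = 651 != target 662
Candidate B: set leaf[2] = 72 -> leaves = [56, 16, 72, 24, 20, 48, 87]
  L0: [56, 16, 72, 24, 20, 48, 87]
  L1: h(56,16)=(56*31+16)%997=755 h(72,24)=(72*31+24)%997=262 h(20,48)=(20*31+48)%997=668 h(87,87)=(87*31+87)%997=790 -> [755, 262, 668, 790]
  L2: h(755,262)=(755*31+262)%997=736 h(668,790)=(668*31+790)%997=561 -> [736, 561]
  L3: h(736,561)=(736*31+561)%997=446 -> [446]
  root = 446 != target 662
Candidate C: set leaf[4] = 75 -> leaves = [56, 16, 11, 24, 75, 48, 87]
  L0: [56, 16, 11, 24, 75, 48, 87]
  L1: h(56,16)=(56*31+16)%997=755 h(11,24)=(11*31+24)%997=365 h(75,48)=(75*31+48)%997=379 h(87,87)=(87*31+87)%997=790 -> [755, 365, 379, 790]
  L2: h(755,365)=(755*31+365)%997=839 h(379,790)=(379*31+790)%997=575 -> [839, 575]
  L3: h(839,575)=(839*31+575)%997=662 -> [662]
  root = 662 == target 662  ** MATCH **
Candidate D: set leaf[4] = 47 -> leaves = [56, 16, 11, 24, 47, 48, 87]
  L0: [56, 16, 11, 24, 47, 48, 87]
  L1: h(56,16)=(56*31+16)%997=755 h(11,24)=(11*31+24)%997=365 h(47,48)=(47*31+48)%997=508 h(87,87)=(87*31+87)%997=790 -> [755, 365, 508, 790]
  L2: h(755,365)=(755*31+365)%997=839 h(508,790)=(508*31+790)%997=586 -> [839, 586]
  L3: h(839,586)=(839*31+586)%997=673 -> [673]
  root = 673 != target 662
Candidate C produces the target root.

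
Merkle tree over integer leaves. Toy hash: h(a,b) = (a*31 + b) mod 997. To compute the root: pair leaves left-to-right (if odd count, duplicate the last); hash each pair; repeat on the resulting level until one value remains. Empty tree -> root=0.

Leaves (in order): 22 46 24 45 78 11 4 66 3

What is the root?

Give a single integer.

L0: [22, 46, 24, 45, 78, 11, 4, 66, 3]
L1: h(22,46)=(22*31+46)%997=728 h(24,45)=(24*31+45)%997=789 h(78,11)=(78*31+11)%997=435 h(4,66)=(4*31+66)%997=190 h(3,3)=(3*31+3)%997=96 -> [728, 789, 435, 190, 96]
L2: h(728,789)=(728*31+789)%997=426 h(435,190)=(435*31+190)%997=714 h(96,96)=(96*31+96)%997=81 -> [426, 714, 81]
L3: h(426,714)=(426*31+714)%997=959 h(81,81)=(81*31+81)%997=598 -> [959, 598]
L4: h(959,598)=(959*31+598)%997=417 -> [417]

Answer: 417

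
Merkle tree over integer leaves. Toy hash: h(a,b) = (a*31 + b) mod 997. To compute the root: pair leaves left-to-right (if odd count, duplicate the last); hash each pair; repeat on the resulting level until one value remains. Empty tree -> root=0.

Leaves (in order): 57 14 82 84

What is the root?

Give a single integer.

Answer: 11

Derivation:
L0: [57, 14, 82, 84]
L1: h(57,14)=(57*31+14)%997=784 h(82,84)=(82*31+84)%997=632 -> [784, 632]
L2: h(784,632)=(784*31+632)%997=11 -> [11]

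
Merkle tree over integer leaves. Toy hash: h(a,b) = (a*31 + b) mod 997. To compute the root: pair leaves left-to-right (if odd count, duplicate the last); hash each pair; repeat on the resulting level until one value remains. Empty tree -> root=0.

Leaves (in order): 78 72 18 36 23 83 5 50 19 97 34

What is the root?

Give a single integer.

L0: [78, 72, 18, 36, 23, 83, 5, 50, 19, 97, 34]
L1: h(78,72)=(78*31+72)%997=496 h(18,36)=(18*31+36)%997=594 h(23,83)=(23*31+83)%997=796 h(5,50)=(5*31+50)%997=205 h(19,97)=(19*31+97)%997=686 h(34,34)=(34*31+34)%997=91 -> [496, 594, 796, 205, 686, 91]
L2: h(496,594)=(496*31+594)%997=18 h(796,205)=(796*31+205)%997=953 h(686,91)=(686*31+91)%997=420 -> [18, 953, 420]
L3: h(18,953)=(18*31+953)%997=514 h(420,420)=(420*31+420)%997=479 -> [514, 479]
L4: h(514,479)=(514*31+479)%997=461 -> [461]

Answer: 461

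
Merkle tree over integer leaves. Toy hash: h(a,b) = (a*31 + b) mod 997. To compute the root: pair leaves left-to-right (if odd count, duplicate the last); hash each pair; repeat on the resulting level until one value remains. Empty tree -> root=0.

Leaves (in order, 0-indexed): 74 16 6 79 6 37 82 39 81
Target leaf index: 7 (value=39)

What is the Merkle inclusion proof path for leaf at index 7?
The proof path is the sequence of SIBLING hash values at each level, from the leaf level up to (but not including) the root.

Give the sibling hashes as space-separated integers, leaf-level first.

L0 (leaves): [74, 16, 6, 79, 6, 37, 82, 39, 81], target index=7
L1: h(74,16)=(74*31+16)%997=316 [pair 0] h(6,79)=(6*31+79)%997=265 [pair 1] h(6,37)=(6*31+37)%997=223 [pair 2] h(82,39)=(82*31+39)%997=587 [pair 3] h(81,81)=(81*31+81)%997=598 [pair 4] -> [316, 265, 223, 587, 598]
  Sibling for proof at L0: 82
L2: h(316,265)=(316*31+265)%997=91 [pair 0] h(223,587)=(223*31+587)%997=521 [pair 1] h(598,598)=(598*31+598)%997=193 [pair 2] -> [91, 521, 193]
  Sibling for proof at L1: 223
L3: h(91,521)=(91*31+521)%997=351 [pair 0] h(193,193)=(193*31+193)%997=194 [pair 1] -> [351, 194]
  Sibling for proof at L2: 91
L4: h(351,194)=(351*31+194)%997=108 [pair 0] -> [108]
  Sibling for proof at L3: 194
Root: 108
Proof path (sibling hashes from leaf to root): [82, 223, 91, 194]

Answer: 82 223 91 194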